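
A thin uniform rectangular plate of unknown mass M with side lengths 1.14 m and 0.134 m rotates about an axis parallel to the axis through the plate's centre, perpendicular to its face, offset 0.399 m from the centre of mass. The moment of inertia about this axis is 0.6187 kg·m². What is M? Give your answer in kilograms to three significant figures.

2.30

I = I_cm + Md² = (1/12)M(a²+b²) + Md² = M·[0.0833333·[(1.14)² + (0.134)²] + (0.399)²] = M·0.269.
So M = 0.6187 / 0.269 = 2.3 kg.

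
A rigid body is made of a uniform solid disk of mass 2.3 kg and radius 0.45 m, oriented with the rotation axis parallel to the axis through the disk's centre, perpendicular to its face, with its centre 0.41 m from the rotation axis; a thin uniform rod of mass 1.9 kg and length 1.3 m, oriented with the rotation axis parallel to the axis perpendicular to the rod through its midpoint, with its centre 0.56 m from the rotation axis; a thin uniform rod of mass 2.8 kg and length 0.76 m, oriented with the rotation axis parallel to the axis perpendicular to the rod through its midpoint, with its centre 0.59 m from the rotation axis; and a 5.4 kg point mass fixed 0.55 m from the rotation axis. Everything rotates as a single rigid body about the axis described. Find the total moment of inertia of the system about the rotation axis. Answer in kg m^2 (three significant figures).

4.23

Solid disk: I_cm = (1/2)MR² = (1/2)(2.3)(0.45)² = 0.23287 kg m^2; centre at d = 0.41 m, so the parallel axis theorem gives I = 0.23287 + (2.3)(0.41)² = 0.6195 kg m^2.
Thin rod: I_cm = (1/12)ML² = (1/12)(1.9)(1.3)² = 0.26758 kg m^2; centre at d = 0.56 m, so the parallel axis theorem gives I = 0.26758 + (1.9)(0.56)² = 0.86342 kg m^2.
Thin rod: I_cm = (1/12)ML² = (1/12)(2.8)(0.76)² = 0.13477 kg m^2; centre at d = 0.59 m, so the parallel axis theorem gives I = 0.13477 + (2.8)(0.59)² = 1.1095 kg m^2.
Point mass: I_cm = 0; centre at d = 0.55 m, so the parallel axis theorem gives I = 0 + (5.4)(0.55)² = 1.6335 kg m^2.
Total I = 0.6195 + 0.86342 + 1.1095 + 1.6335 = 4.2259 kg m^2.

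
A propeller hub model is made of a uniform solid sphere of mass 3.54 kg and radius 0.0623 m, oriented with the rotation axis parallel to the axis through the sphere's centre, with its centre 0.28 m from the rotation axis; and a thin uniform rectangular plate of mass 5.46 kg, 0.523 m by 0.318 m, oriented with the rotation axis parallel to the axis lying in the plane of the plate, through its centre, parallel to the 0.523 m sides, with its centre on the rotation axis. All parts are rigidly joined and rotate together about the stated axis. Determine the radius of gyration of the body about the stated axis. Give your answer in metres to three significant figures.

0.191

Solid sphere: I_cm = (2/5)MR² = (2/5)(3.54)(0.0623)² = 0.0054959 kg·m²; centre at d = 0.28 m, so I = I_cm + Md² gives I = 0.0054959 + (3.54)(0.28)² = 0.28303 kg·m².
Rectangular plate: I_cm = (1/12)Mb² = (1/12)(5.46)(0.318)² = 0.046011 kg·m²; axis through the centre, so I = 0.046011 kg·m².
Total I = 0.32904 kg·m²; total mass M = 9 kg.
k = √(I/M) = √(0.32904/9) = 0.19121 m.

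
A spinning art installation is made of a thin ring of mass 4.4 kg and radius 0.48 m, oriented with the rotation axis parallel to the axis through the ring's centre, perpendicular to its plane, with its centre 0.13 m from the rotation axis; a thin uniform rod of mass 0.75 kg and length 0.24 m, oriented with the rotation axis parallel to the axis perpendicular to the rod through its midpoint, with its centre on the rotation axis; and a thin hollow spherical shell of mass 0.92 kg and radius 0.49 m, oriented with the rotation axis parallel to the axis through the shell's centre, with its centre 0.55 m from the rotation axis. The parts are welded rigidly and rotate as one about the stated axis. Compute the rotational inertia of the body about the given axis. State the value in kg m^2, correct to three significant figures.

1.52

Thin ring: I_cm = MR² = (4.4)(0.48)² = 1.0138 kg m^2; centre at d = 0.13 m, so I = I_cm + Md² gives I = 1.0138 + (4.4)(0.13)² = 1.0881 kg m^2.
Thin rod: I_cm = (1/12)ML² = (1/12)(0.75)(0.24)² = 0.0036 kg m^2; axis through the centre, so I = 0.0036 kg m^2.
Spherical shell: I_cm = (2/3)MR² = (2/3)(0.92)(0.49)² = 0.14726 kg m^2; centre at d = 0.55 m, so I = I_cm + Md² gives I = 0.14726 + (0.92)(0.55)² = 0.42556 kg m^2.
Total I = 1.0881 + 0.0036 + 0.42556 = 1.5173 kg m^2.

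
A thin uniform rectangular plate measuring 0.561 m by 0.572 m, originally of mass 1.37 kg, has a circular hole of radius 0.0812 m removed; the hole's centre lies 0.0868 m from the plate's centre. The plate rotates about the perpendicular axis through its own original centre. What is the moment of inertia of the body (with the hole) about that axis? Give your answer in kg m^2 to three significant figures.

0.0723

Unpierced body about its centre: I₀ = (1/12)M(a²+b²) = (1/12)(1.37)[(0.561)² + (0.572)²] = 0.073284 kg m^2.
The removed disk has mass m = M·πr²/(ab) = (1.37)·π(0.0812)²/(0.561·0.572) = 0.088435 kg (same uniform areal density).
Its moment of inertia about the rotation axis (parallel-axis theorem): I_hole = (1/2)mr² + md² = (1/2)(0.088435)(0.0812)² + (0.088435)(0.0868)² = 0.00095783 kg m^2.
Treating the hole as negative mass, I = I₀ − I_hole = 0.073284 − 0.00095783 = 0.072326 kg m^2.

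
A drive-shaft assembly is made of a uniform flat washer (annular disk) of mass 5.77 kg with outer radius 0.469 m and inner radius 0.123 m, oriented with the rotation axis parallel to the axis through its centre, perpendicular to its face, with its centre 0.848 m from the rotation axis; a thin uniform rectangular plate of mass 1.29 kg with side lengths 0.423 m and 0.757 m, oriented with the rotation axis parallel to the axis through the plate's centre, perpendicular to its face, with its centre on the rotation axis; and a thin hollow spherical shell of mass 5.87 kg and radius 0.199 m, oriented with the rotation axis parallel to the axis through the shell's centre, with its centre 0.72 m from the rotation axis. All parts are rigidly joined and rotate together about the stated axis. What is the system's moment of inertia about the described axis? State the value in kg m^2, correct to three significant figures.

Annular disk: I_cm = (1/2)M(R²+r²) = (1/2)(5.77)[(0.469)² + (0.123)²] = 0.67823 kg m^2; centre at d = 0.848 m, so I = I_cm + Md² gives I = 0.67823 + (5.77)(0.848)² = 4.8275 kg m^2.
Rectangular plate: I_cm = (1/12)M(a²+b²) = (1/12)(1.29)[(0.423)² + (0.757)²] = 0.080838 kg m^2; axis through the centre, so I = 0.080838 kg m^2.
Spherical shell: I_cm = (2/3)MR² = (2/3)(5.87)(0.199)² = 0.15497 kg m^2; centre at d = 0.72 m, so I = I_cm + Md² gives I = 0.15497 + (5.87)(0.72)² = 3.198 kg m^2.
Total I = 4.8275 + 0.080838 + 3.198 = 8.1063 kg m^2.

8.11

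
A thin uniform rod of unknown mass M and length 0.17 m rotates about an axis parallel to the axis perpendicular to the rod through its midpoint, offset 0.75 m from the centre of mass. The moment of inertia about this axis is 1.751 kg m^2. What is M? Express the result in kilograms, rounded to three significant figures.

3.10

I = I_cm + Md² = (1/12)ML² + Md² = M·[0.0833333·(0.17)² + (0.75)²] = M·0.56491.
So M = 1.751 / 0.56491 = 3.0996 kg.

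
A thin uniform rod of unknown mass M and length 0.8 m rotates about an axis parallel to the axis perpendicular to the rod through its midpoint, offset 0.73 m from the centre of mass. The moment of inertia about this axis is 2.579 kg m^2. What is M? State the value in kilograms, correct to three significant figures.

I = I_cm + Md² = (1/12)ML² + Md² = M·[0.0833333·(0.8)² + (0.73)²] = M·0.58623.
So M = 2.579 / 0.58623 = 4.3993 kg.

4.40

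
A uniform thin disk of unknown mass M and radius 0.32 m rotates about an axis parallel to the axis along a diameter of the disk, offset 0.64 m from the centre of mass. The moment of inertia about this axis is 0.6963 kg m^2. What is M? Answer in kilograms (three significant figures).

1.60

I = I_cm + Md² = (1/4)MR² + Md² = M·[0.25·(0.32)² + (0.64)²] = M·0.4352.
So M = 0.6963 / 0.4352 = 1.6 kg.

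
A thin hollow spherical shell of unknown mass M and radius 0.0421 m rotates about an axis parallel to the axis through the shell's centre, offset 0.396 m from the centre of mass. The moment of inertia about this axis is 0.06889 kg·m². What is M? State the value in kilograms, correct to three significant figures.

I = I_cm + Md² = (2/3)MR² + Md² = M·[0.666667·(0.0421)² + (0.396)²] = M·0.158.
So M = 0.06889 / 0.158 = 0.43602 kg.

0.436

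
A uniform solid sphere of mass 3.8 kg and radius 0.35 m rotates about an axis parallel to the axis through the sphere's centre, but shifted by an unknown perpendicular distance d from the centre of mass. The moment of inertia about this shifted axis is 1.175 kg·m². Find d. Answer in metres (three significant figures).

0.510

About the centre-of-mass axis, I_cm = (2/5)MR² = (2/5)(3.8)(0.35)² = 0.1862 kg·m².
Parallel axis theorem: I = I_cm + Md², so Md² = 1.175 − 0.1862 = 0.9888 kg·m².
d = √(0.9888 / 3.8) = 0.51011 m.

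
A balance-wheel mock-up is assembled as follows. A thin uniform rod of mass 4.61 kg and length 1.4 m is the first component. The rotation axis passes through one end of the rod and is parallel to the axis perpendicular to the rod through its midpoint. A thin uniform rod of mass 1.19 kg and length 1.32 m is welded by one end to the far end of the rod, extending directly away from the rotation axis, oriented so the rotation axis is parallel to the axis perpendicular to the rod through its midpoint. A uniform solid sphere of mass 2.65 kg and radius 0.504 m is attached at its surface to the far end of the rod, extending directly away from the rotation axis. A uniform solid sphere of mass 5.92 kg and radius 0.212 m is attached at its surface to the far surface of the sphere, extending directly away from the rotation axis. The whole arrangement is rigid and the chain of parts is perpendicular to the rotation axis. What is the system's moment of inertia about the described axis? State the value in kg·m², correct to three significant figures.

128

Thin rod: I_cm = (1/12)ML² = (1/12)(4.61)(1.4)² = 0.75297 kg·m²; centre at d = 0.7 m, so I = I_cm + Md² gives I = 0.75297 + (4.61)(0.7)² = 3.0119 kg·m².
Thin rod: I_cm = (1/12)ML² = (1/12)(1.19)(1.32)² = 0.17279 kg·m²; centre at d = 0.7 + 0.7 + 0.66 = 2.06 m, so I = I_cm + Md² gives I = 0.17279 + (1.19)(2.06)² = 5.2227 kg·m².
Solid sphere: I_cm = (2/5)MR² = (2/5)(2.65)(0.504)² = 0.26926 kg·m²; centre at d = 0.7 + 0.7 + 0.66 + 0.66 + 0.504 = 3.224 m, so I = I_cm + Md² gives I = 0.26926 + (2.65)(3.224)² = 27.814 kg·m².
Solid sphere: I_cm = (2/5)MR² = (2/5)(5.92)(0.212)² = 0.10643 kg·m²; centre at d = 0.7 + 0.7 + 0.66 + 0.66 + 0.504 + 0.504 + 0.212 = 3.94 m, so I = I_cm + Md² gives I = 0.10643 + (5.92)(3.94)² = 92.006 kg·m².
Total I = 3.0119 + 5.2227 + 27.814 + 92.006 = 128.05 kg·m².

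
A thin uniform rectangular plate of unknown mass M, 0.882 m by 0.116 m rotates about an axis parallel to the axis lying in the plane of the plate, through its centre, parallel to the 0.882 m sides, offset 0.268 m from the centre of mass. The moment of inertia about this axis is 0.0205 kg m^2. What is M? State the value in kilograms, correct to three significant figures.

I = I_cm + Md² = (1/12)Mb² + Md² = M·[0.0833333·(0.116)² + (0.268)²] = M·0.072945.
So M = 0.0205 / 0.072945 = 0.28103 kg.

0.281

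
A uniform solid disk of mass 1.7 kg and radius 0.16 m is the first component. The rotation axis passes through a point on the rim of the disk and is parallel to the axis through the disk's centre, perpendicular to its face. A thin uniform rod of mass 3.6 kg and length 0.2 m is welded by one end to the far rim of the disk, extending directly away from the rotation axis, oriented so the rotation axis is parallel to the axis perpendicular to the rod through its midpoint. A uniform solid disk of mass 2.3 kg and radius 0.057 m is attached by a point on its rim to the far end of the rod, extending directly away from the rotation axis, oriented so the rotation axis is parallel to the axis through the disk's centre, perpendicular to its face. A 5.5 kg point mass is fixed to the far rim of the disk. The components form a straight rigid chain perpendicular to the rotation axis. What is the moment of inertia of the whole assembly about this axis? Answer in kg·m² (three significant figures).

Solid disk: I_cm = (1/2)MR² = (1/2)(1.7)(0.16)² = 0.02176 kg·m²; centre at d = 0.16 m, so I = I_cm + Md² gives I = 0.02176 + (1.7)(0.16)² = 0.06528 kg·m².
Thin rod: I_cm = (1/12)ML² = (1/12)(3.6)(0.2)² = 0.012 kg·m²; centre at d = 0.16 + 0.16 + 0.1 = 0.42 m, so I = I_cm + Md² gives I = 0.012 + (3.6)(0.42)² = 0.64704 kg·m².
Solid disk: I_cm = (1/2)MR² = (1/2)(2.3)(0.057)² = 0.0037363 kg·m²; centre at d = 0.16 + 0.16 + 0.1 + 0.1 + 0.057 = 0.577 m, so I = I_cm + Md² gives I = 0.0037363 + (2.3)(0.577)² = 0.76947 kg·m².
Point mass: I_cm = 0; centre at d = 0.16 + 0.16 + 0.1 + 0.1 + 0.057 + 0.057 = 0.634 m, so I = I_cm + Md² gives I = 0 + (5.5)(0.634)² = 2.2108 kg·m².
Total I = 0.06528 + 0.64704 + 0.76947 + 2.2108 = 3.6926 kg·m².

3.69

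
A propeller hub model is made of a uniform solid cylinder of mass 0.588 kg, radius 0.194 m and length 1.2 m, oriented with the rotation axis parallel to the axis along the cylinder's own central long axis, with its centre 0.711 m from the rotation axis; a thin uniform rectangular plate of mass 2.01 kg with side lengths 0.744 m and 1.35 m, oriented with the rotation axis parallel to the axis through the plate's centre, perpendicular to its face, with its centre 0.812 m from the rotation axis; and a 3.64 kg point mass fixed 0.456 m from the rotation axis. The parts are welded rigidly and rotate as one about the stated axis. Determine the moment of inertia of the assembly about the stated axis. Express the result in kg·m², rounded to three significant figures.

Solid cylinder: I_cm = (1/2)MR² = (1/2)(0.588)(0.194)² = 0.011065 kg·m²; centre at d = 0.711 m, so I = I_cm + Md² gives I = 0.011065 + (0.588)(0.711)² = 0.30831 kg·m².
Rectangular plate: I_cm = (1/12)M(a²+b²) = (1/12)(2.01)[(0.744)² + (1.35)²] = 0.39799 kg·m²; centre at d = 0.812 m, so I = I_cm + Md² gives I = 0.39799 + (2.01)(0.812)² = 1.7233 kg·m².
Point mass: I_cm = 0; centre at d = 0.456 m, so I = I_cm + Md² gives I = 0 + (3.64)(0.456)² = 0.75689 kg·m².
Total I = 0.30831 + 1.7233 + 0.75689 = 2.7885 kg·m².

2.79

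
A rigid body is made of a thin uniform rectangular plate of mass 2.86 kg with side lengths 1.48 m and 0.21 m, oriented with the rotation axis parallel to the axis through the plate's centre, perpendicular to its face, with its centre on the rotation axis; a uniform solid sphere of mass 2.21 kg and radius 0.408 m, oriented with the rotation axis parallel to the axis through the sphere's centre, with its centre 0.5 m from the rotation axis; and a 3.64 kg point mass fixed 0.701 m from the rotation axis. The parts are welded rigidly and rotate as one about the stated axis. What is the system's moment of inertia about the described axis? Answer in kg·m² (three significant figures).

3.02

Rectangular plate: I_cm = (1/12)M(a²+b²) = (1/12)(2.86)[(1.48)² + (0.21)²] = 0.53256 kg·m²; axis through the centre, so I = 0.53256 kg·m².
Solid sphere: I_cm = (2/5)MR² = (2/5)(2.21)(0.408)² = 0.14715 kg·m²; centre at d = 0.5 m, so I = I_cm + Md² gives I = 0.14715 + (2.21)(0.5)² = 0.69965 kg·m².
Point mass: I_cm = 0; centre at d = 0.701 m, so I = I_cm + Md² gives I = 0 + (3.64)(0.701)² = 1.7887 kg·m².
Total I = 0.53256 + 0.69965 + 1.7887 = 3.0209 kg·m².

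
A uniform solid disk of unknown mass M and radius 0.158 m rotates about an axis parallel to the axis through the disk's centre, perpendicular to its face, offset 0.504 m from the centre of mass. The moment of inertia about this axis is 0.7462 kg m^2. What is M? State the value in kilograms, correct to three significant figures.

I = I_cm + Md² = (1/2)MR² + Md² = M·[0.5·(0.158)² + (0.504)²] = M·0.2665.
So M = 0.7462 / 0.2665 = 2.8 kg.

2.80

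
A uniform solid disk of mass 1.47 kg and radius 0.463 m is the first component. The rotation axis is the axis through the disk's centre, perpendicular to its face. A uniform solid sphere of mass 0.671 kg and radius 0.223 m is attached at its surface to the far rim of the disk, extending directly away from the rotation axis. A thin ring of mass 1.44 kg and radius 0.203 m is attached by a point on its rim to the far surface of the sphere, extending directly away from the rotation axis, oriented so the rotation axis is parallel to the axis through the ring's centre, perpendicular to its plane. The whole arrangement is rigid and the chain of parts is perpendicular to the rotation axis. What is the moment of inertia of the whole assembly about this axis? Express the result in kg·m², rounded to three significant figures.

Solid disk: I_cm = (1/2)MR² = (1/2)(1.47)(0.463)² = 0.15756 kg·m²; axis through the centre, so I = 0.15756 kg·m².
Solid sphere: I_cm = (2/5)MR² = (2/5)(0.671)(0.223)² = 0.013347 kg·m²; centre at d = 0.463 + 0.223 = 0.686 m, so the parallel axis theorem gives I = 0.013347 + (0.671)(0.686)² = 0.32912 kg·m².
Thin ring: I_cm = MR² = (1.44)(0.203)² = 0.059341 kg·m²; centre at d = 0.463 + 0.223 + 0.223 + 0.203 = 1.112 m, so the parallel axis theorem gives I = 0.059341 + (1.44)(1.112)² = 1.84 kg·m².
Total I = 0.15756 + 0.32912 + 1.84 = 2.3266 kg·m².

2.33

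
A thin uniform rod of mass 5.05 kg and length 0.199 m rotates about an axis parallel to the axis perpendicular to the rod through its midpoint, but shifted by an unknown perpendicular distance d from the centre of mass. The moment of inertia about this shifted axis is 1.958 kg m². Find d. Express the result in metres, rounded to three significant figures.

0.620

About the centre-of-mass axis, I_cm = (1/12)ML² = (1/12)(5.05)(0.199)² = 0.016665 kg m².
Parallel axis theorem: I = I_cm + Md², so Md² = 1.958 − 0.016665 = 1.9413 kg m².
d = √(1.9413 / 5.05) = 0.62002 m.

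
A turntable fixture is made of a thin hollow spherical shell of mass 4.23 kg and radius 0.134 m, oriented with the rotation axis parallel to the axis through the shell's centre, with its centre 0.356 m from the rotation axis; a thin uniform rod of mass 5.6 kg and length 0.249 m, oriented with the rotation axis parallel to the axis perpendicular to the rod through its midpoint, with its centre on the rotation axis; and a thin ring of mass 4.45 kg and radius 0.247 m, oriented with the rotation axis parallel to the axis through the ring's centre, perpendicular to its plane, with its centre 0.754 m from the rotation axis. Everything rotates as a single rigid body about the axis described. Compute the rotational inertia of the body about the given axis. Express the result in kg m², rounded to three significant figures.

Spherical shell: I_cm = (2/3)MR² = (2/3)(4.23)(0.134)² = 0.050636 kg m²; centre at d = 0.356 m, so the parallel axis theorem gives I = 0.050636 + (4.23)(0.356)² = 0.58673 kg m².
Thin rod: I_cm = (1/12)ML² = (1/12)(5.6)(0.249)² = 0.028934 kg m²; axis through the centre, so I = 0.028934 kg m².
Thin ring: I_cm = MR² = (4.45)(0.247)² = 0.27149 kg m²; centre at d = 0.754 m, so the parallel axis theorem gives I = 0.27149 + (4.45)(0.754)² = 2.8014 kg m².
Total I = 0.58673 + 0.028934 + 2.8014 = 3.417 kg m².

3.42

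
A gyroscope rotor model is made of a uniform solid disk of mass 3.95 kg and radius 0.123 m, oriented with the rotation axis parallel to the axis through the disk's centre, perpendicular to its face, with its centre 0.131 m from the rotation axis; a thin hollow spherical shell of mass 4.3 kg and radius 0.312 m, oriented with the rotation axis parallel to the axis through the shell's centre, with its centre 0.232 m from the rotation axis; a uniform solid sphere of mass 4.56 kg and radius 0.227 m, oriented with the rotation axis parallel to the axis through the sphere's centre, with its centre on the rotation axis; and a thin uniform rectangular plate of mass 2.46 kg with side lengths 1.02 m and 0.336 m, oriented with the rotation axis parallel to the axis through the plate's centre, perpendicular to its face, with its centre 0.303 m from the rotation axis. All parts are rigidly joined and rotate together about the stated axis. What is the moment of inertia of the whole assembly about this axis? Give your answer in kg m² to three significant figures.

Solid disk: I_cm = (1/2)MR² = (1/2)(3.95)(0.123)² = 0.02988 kg m²; centre at d = 0.131 m, so I = I_cm + Md² gives I = 0.02988 + (3.95)(0.131)² = 0.097666 kg m².
Spherical shell: I_cm = (2/3)MR² = (2/3)(4.3)(0.312)² = 0.27905 kg m²; centre at d = 0.232 m, so I = I_cm + Md² gives I = 0.27905 + (4.3)(0.232)² = 0.5105 kg m².
Solid sphere: I_cm = (2/5)MR² = (2/5)(4.56)(0.227)² = 0.093989 kg m²; axis through the centre, so I = 0.093989 kg m².
Rectangular plate: I_cm = (1/12)M(a²+b²) = (1/12)(2.46)[(1.02)² + (0.336)²] = 0.23643 kg m²; centre at d = 0.303 m, so I = I_cm + Md² gives I = 0.23643 + (2.46)(0.303)² = 0.46228 kg m².
Total I = 0.097666 + 0.5105 + 0.093989 + 0.46228 = 1.1644 kg m².

1.16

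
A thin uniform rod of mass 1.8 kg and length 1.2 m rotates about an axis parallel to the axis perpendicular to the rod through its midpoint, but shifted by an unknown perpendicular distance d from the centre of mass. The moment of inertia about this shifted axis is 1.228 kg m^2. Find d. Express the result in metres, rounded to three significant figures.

About the centre-of-mass axis, I_cm = (1/12)ML² = (1/12)(1.8)(1.2)² = 0.216 kg m^2.
Parallel axis theorem: I = I_cm + Md², so Md² = 1.228 − 0.216 = 1.012 kg m^2.
d = √(1.012 / 1.8) = 0.74981 m.

0.750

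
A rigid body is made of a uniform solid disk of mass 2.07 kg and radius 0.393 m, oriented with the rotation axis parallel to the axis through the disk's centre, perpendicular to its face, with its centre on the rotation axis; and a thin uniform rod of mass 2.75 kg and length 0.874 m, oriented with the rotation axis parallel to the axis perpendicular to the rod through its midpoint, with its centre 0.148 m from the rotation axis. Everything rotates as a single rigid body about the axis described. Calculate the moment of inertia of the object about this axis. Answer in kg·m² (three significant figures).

Solid disk: I_cm = (1/2)MR² = (1/2)(2.07)(0.393)² = 0.15985 kg·m²; axis through the centre, so I = 0.15985 kg·m².
Thin rod: I_cm = (1/12)ML² = (1/12)(2.75)(0.874)² = 0.17505 kg·m²; centre at d = 0.148 m, so I = I_cm + Md² gives I = 0.17505 + (2.75)(0.148)² = 0.23529 kg·m².
Total I = 0.15985 + 0.23529 = 0.39515 kg·m².

0.395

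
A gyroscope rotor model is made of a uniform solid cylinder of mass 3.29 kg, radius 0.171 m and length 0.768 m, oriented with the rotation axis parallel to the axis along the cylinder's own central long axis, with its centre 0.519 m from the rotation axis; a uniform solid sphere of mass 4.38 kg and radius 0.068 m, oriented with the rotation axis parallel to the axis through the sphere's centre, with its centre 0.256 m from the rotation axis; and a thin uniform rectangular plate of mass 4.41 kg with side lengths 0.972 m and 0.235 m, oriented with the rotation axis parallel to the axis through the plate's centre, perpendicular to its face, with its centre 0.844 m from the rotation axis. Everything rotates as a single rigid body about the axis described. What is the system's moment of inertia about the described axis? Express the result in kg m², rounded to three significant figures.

4.74

Solid cylinder: I_cm = (1/2)MR² = (1/2)(3.29)(0.171)² = 0.048101 kg m²; centre at d = 0.519 m, so the parallel axis theorem gives I = 0.048101 + (3.29)(0.519)² = 0.9343 kg m².
Solid sphere: I_cm = (2/5)MR² = (2/5)(4.38)(0.068)² = 0.0081012 kg m²; centre at d = 0.256 m, so the parallel axis theorem gives I = 0.0081012 + (4.38)(0.256)² = 0.29515 kg m².
Rectangular plate: I_cm = (1/12)M(a²+b²) = (1/12)(4.41)[(0.972)² + (0.235)²] = 0.3675 kg m²; centre at d = 0.844 m, so the parallel axis theorem gives I = 0.3675 + (4.41)(0.844)² = 3.5089 kg m².
Total I = 0.9343 + 0.29515 + 3.5089 = 4.7384 kg m².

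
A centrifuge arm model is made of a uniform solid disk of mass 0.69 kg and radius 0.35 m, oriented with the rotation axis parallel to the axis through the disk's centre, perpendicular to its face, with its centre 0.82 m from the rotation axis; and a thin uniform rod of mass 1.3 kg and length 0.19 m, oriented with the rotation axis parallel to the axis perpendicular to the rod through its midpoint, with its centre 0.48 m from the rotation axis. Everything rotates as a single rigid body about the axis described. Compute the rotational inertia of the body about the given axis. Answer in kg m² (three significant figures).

0.810

Solid disk: I_cm = (1/2)MR² = (1/2)(0.69)(0.35)² = 0.042262 kg m²; centre at d = 0.82 m, so I = I_cm + Md² gives I = 0.042262 + (0.69)(0.82)² = 0.50622 kg m².
Thin rod: I_cm = (1/12)ML² = (1/12)(1.3)(0.19)² = 0.0039108 kg m²; centre at d = 0.48 m, so I = I_cm + Md² gives I = 0.0039108 + (1.3)(0.48)² = 0.30343 kg m².
Total I = 0.50622 + 0.30343 = 0.80965 kg m².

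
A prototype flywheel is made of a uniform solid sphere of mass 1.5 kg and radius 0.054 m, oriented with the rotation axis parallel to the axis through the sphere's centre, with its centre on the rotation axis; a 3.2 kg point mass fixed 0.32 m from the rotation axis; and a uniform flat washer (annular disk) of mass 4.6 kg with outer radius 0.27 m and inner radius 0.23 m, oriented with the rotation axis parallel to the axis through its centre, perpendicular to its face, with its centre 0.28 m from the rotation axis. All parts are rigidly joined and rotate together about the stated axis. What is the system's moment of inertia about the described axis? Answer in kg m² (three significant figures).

Solid sphere: I_cm = (2/5)MR² = (2/5)(1.5)(0.054)² = 0.0017496 kg m²; axis through the centre, so I = 0.0017496 kg m².
Point mass: I_cm = 0; centre at d = 0.32 m, so the parallel axis theorem gives I = 0 + (3.2)(0.32)² = 0.32768 kg m².
Annular disk: I_cm = (1/2)M(R²+r²) = (1/2)(4.6)[(0.27)² + (0.23)²] = 0.28934 kg m²; centre at d = 0.28 m, so the parallel axis theorem gives I = 0.28934 + (4.6)(0.28)² = 0.64998 kg m².
Total I = 0.0017496 + 0.32768 + 0.64998 = 0.97941 kg m².

0.979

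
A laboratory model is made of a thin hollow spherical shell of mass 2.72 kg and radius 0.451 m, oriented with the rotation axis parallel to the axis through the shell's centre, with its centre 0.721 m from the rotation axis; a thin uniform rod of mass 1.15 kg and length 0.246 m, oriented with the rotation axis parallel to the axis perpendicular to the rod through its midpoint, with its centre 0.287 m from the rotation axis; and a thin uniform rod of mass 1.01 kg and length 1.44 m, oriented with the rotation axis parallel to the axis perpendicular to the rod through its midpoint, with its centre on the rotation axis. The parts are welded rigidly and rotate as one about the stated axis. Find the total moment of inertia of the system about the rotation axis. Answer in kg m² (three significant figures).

Spherical shell: I_cm = (2/3)MR² = (2/3)(2.72)(0.451)² = 0.36883 kg m²; centre at d = 0.721 m, so I = I_cm + Md² gives I = 0.36883 + (2.72)(0.721)² = 1.7828 kg m².
Thin rod: I_cm = (1/12)ML² = (1/12)(1.15)(0.246)² = 0.0057994 kg m²; centre at d = 0.287 m, so I = I_cm + Md² gives I = 0.0057994 + (1.15)(0.287)² = 0.10052 kg m².
Thin rod: I_cm = (1/12)ML² = (1/12)(1.01)(1.44)² = 0.17453 kg m²; axis through the centre, so I = 0.17453 kg m².
Total I = 1.7828 + 0.10052 + 0.17453 = 2.0579 kg m².

2.06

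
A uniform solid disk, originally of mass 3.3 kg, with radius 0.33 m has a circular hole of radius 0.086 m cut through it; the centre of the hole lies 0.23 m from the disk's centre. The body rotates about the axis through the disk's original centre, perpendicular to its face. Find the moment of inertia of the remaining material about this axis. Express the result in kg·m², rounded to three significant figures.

0.167

Unpierced body about its centre: I₀ = (1/2)MR² = (1/2)(3.3)(0.33)² = 0.17969 kg·m².
The removed disk has mass m = M·(r/R)² = (3.3)(0.086/0.33)² = 0.22412 kg (same uniform areal density).
Its moment of inertia about the rotation axis (parallel-axis theorem): I_hole = (1/2)mr² + md² = (1/2)(0.22412)(0.086)² + (0.22412)(0.23)² = 0.012685 kg·m².
Treating the hole as negative mass, I = I₀ − I_hole = 0.17969 − 0.012685 = 0.167 kg·m².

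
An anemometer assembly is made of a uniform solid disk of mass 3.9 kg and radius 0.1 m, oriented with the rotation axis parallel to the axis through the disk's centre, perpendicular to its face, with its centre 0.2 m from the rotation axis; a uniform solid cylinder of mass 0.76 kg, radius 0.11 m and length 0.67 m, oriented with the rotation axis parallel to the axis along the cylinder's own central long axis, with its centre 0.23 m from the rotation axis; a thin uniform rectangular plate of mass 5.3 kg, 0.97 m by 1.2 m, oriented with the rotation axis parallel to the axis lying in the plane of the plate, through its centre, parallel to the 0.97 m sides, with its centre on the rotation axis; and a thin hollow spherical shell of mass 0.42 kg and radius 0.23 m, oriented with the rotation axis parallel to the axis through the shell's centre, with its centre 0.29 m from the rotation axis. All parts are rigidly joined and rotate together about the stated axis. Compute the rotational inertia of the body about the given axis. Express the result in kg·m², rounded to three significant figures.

0.906

Solid disk: I_cm = (1/2)MR² = (1/2)(3.9)(0.1)² = 0.0195 kg·m²; centre at d = 0.2 m, so I = I_cm + Md² gives I = 0.0195 + (3.9)(0.2)² = 0.1755 kg·m².
Solid cylinder: I_cm = (1/2)MR² = (1/2)(0.76)(0.11)² = 0.004598 kg·m²; centre at d = 0.23 m, so I = I_cm + Md² gives I = 0.004598 + (0.76)(0.23)² = 0.044802 kg·m².
Rectangular plate: I_cm = (1/12)Mb² = (1/12)(5.3)(1.2)² = 0.636 kg·m²; axis through the centre, so I = 0.636 kg·m².
Spherical shell: I_cm = (2/3)MR² = (2/3)(0.42)(0.23)² = 0.014812 kg·m²; centre at d = 0.29 m, so I = I_cm + Md² gives I = 0.014812 + (0.42)(0.29)² = 0.050134 kg·m².
Total I = 0.1755 + 0.044802 + 0.636 + 0.050134 = 0.90644 kg·m².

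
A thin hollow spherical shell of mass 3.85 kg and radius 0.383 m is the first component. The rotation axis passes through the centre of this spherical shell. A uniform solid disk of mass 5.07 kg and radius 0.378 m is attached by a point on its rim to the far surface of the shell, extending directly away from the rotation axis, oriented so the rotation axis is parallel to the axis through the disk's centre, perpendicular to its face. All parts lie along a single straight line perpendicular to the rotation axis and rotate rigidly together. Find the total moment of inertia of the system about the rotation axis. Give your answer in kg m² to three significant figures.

3.67

Spherical shell: I_cm = (2/3)MR² = (2/3)(3.85)(0.383)² = 0.3765 kg m²; axis through the centre, so I = 0.3765 kg m².
Solid disk: I_cm = (1/2)MR² = (1/2)(5.07)(0.378)² = 0.36221 kg m²; centre at d = 0.383 + 0.378 = 0.761 m, so the parallel axis theorem gives I = 0.36221 + (5.07)(0.761)² = 3.2984 kg m².
Total I = 0.3765 + 3.2984 = 3.6749 kg m².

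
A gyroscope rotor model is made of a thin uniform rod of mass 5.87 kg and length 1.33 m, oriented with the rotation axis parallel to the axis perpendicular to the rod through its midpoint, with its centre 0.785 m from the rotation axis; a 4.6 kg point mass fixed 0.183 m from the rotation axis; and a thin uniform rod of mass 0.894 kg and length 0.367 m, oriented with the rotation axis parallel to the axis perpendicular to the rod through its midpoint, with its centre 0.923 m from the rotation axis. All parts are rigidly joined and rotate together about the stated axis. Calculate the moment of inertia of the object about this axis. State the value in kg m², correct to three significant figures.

Thin rod: I_cm = (1/12)ML² = (1/12)(5.87)(1.33)² = 0.86529 kg m²; centre at d = 0.785 m, so the parallel axis theorem gives I = 0.86529 + (5.87)(0.785)² = 4.4825 kg m².
Point mass: I_cm = 0; centre at d = 0.183 m, so the parallel axis theorem gives I = 0 + (4.6)(0.183)² = 0.15405 kg m².
Thin rod: I_cm = (1/12)ML² = (1/12)(0.894)(0.367)² = 0.010034 kg m²; centre at d = 0.923 m, so the parallel axis theorem gives I = 0.010034 + (0.894)(0.923)² = 0.77166 kg m².
Total I = 4.4825 + 0.15405 + 0.77166 = 5.4082 kg m².

5.41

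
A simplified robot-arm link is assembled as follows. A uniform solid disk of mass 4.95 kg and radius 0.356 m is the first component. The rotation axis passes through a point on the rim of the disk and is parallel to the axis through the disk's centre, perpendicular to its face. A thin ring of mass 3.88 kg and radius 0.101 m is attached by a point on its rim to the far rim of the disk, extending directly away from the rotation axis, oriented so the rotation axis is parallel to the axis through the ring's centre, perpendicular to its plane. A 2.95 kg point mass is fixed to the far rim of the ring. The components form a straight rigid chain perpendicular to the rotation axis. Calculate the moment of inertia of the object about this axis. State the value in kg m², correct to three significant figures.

6.01

Solid disk: I_cm = (1/2)MR² = (1/2)(4.95)(0.356)² = 0.31367 kg m²; centre at d = 0.356 m, so I = I_cm + Md² gives I = 0.31367 + (4.95)(0.356)² = 0.94101 kg m².
Thin ring: I_cm = MR² = (3.88)(0.101)² = 0.03958 kg m²; centre at d = 0.356 + 0.356 + 0.101 = 0.813 m, so I = I_cm + Md² gives I = 0.03958 + (3.88)(0.813)² = 2.6041 kg m².
Point mass: I_cm = 0; centre at d = 0.356 + 0.356 + 0.101 + 0.101 = 0.914 m, so I = I_cm + Md² gives I = 0 + (2.95)(0.914)² = 2.4644 kg m².
Total I = 0.94101 + 2.6041 + 2.4644 = 6.0096 kg m².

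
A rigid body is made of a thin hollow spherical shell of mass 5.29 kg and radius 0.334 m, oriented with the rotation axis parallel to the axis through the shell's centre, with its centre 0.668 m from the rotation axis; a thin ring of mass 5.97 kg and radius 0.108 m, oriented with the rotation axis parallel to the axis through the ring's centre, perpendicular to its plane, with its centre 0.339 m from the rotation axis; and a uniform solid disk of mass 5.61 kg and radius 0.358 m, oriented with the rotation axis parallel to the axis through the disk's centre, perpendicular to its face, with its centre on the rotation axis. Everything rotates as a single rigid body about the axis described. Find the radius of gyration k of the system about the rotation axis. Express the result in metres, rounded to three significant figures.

Spherical shell: I_cm = (2/3)MR² = (2/3)(5.29)(0.334)² = 0.39342 kg·m²; centre at d = 0.668 m, so I = I_cm + Md² gives I = 0.39342 + (5.29)(0.668)² = 2.7539 kg·m².
Thin ring: I_cm = MR² = (5.97)(0.108)² = 0.069634 kg·m²; centre at d = 0.339 m, so I = I_cm + Md² gives I = 0.069634 + (5.97)(0.339)² = 0.75571 kg·m².
Solid disk: I_cm = (1/2)MR² = (1/2)(5.61)(0.358)² = 0.3595 kg·m²; axis through the centre, so I = 0.3595 kg·m².
Total I = 3.8692 kg·m²; total mass M = 16.87 kg.
k = √(I/M) = √(3.8692/16.87) = 0.47891 m.

0.479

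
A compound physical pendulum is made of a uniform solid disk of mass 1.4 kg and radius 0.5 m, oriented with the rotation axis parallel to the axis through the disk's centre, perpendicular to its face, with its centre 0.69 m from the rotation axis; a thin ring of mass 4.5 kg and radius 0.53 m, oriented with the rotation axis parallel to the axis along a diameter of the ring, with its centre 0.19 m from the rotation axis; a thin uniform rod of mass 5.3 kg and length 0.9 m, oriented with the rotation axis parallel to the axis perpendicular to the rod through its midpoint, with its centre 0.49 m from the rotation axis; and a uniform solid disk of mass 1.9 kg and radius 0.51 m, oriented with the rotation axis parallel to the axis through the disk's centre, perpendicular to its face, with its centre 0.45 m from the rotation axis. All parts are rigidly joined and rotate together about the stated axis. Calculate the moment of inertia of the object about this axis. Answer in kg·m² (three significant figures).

3.90

Solid disk: I_cm = (1/2)MR² = (1/2)(1.4)(0.5)² = 0.175 kg·m²; centre at d = 0.69 m, so I = I_cm + Md² gives I = 0.175 + (1.4)(0.69)² = 0.84154 kg·m².
Thin ring: I_cm = (1/2)MR² = (1/2)(4.5)(0.53)² = 0.63203 kg·m²; centre at d = 0.19 m, so I = I_cm + Md² gives I = 0.63203 + (4.5)(0.19)² = 0.79448 kg·m².
Thin rod: I_cm = (1/12)ML² = (1/12)(5.3)(0.9)² = 0.35775 kg·m²; centre at d = 0.49 m, so I = I_cm + Md² gives I = 0.35775 + (5.3)(0.49)² = 1.6303 kg·m².
Solid disk: I_cm = (1/2)MR² = (1/2)(1.9)(0.51)² = 0.24709 kg·m²; centre at d = 0.45 m, so I = I_cm + Md² gives I = 0.24709 + (1.9)(0.45)² = 0.63184 kg·m².
Total I = 0.84154 + 0.79448 + 1.6303 + 0.63184 = 3.8981 kg·m².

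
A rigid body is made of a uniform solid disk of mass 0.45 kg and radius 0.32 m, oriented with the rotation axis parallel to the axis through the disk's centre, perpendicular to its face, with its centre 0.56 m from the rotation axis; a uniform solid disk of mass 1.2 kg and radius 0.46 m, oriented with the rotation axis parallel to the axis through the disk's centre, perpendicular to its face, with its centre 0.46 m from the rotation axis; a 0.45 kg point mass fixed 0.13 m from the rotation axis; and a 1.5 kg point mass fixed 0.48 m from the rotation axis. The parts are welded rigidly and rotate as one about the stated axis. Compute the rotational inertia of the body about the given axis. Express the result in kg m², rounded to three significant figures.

Solid disk: I_cm = (1/2)MR² = (1/2)(0.45)(0.32)² = 0.02304 kg m²; centre at d = 0.56 m, so I = I_cm + Md² gives I = 0.02304 + (0.45)(0.56)² = 0.16416 kg m².
Solid disk: I_cm = (1/2)MR² = (1/2)(1.2)(0.46)² = 0.12696 kg m²; centre at d = 0.46 m, so I = I_cm + Md² gives I = 0.12696 + (1.2)(0.46)² = 0.38088 kg m².
Point mass: I_cm = 0; centre at d = 0.13 m, so I = I_cm + Md² gives I = 0 + (0.45)(0.13)² = 0.007605 kg m².
Point mass: I_cm = 0; centre at d = 0.48 m, so I = I_cm + Md² gives I = 0 + (1.5)(0.48)² = 0.3456 kg m².
Total I = 0.16416 + 0.38088 + 0.007605 + 0.3456 = 0.89825 kg m².

0.898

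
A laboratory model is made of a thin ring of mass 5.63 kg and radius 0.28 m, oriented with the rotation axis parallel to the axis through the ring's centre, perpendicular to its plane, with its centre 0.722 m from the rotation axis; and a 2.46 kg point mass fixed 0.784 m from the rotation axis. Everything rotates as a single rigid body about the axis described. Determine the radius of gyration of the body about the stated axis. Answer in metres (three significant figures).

Thin ring: I_cm = MR² = (5.63)(0.28)² = 0.44139 kg m^2; centre at d = 0.722 m, so I = I_cm + Md² gives I = 0.44139 + (5.63)(0.722)² = 3.3762 kg m^2.
Point mass: I_cm = 0; centre at d = 0.784 m, so I = I_cm + Md² gives I = 0 + (2.46)(0.784)² = 1.5121 kg m^2.
Total I = 4.8883 kg m^2; total mass M = 8.09 kg.
k = √(I/M) = √(4.8883/8.09) = 0.77733 m.

0.777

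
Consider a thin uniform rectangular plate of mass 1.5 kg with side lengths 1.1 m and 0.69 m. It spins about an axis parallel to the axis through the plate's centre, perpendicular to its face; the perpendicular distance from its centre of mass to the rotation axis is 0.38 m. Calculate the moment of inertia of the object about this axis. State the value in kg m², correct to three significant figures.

0.427

I_cm = (1/12)M(a²+b²) = (1/12)(1.5)[(1.1)² + (0.69)²] = 0.21076 kg m²; centre at d = 0.38 m, so the parallel axis theorem gives I = 0.21076 + (1.5)(0.38)² = 0.42736 kg m².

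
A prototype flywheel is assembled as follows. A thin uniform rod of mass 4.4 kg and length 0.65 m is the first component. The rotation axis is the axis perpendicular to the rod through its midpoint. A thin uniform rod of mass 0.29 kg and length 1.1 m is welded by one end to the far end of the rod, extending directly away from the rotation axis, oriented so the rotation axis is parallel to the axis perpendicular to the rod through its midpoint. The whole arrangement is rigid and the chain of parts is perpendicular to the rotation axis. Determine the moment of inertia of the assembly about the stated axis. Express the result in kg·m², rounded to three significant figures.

0.406

Thin rod: I_cm = (1/12)ML² = (1/12)(4.4)(0.65)² = 0.15492 kg·m²; axis through the centre, so I = 0.15492 kg·m².
Thin rod: I_cm = (1/12)ML² = (1/12)(0.29)(1.1)² = 0.029242 kg·m²; centre at d = 0.325 + 0.55 = 0.875 m, so I = I_cm + Md² gives I = 0.029242 + (0.29)(0.875)² = 0.25127 kg·m².
Total I = 0.15492 + 0.25127 = 0.40619 kg·m².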